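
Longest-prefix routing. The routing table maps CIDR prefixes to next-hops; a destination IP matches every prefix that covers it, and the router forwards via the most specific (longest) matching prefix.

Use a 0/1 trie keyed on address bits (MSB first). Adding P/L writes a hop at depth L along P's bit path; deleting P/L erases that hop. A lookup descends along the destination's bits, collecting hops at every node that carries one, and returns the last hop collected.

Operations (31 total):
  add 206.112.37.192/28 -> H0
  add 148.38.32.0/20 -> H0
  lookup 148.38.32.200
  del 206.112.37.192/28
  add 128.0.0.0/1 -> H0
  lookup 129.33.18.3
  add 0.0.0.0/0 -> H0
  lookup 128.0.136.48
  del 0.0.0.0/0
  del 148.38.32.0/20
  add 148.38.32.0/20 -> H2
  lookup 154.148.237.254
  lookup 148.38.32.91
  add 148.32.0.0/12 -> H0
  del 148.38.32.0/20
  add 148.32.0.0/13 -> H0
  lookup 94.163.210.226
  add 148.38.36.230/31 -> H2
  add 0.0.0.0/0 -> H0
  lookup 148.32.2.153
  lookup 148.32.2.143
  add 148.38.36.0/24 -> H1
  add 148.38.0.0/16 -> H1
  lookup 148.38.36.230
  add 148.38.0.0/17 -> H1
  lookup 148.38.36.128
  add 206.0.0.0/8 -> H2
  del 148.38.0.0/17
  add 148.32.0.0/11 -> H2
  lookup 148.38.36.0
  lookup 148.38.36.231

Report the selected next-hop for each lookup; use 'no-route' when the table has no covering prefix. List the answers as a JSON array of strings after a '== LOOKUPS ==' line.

Apply in order:
  + 206.112.37.192/28 (H0) depth=28
  + 148.38.32.0/20 (H0) depth=20
  lookup 148.38.32.200: bits 10010100001001100010 walk d0:-→d1:-→d2:-→d3:-→d4:-→d5:-→d6:-→d7:-→d8:-→d9:-→d10:-→d11:-→d12:-→d13:-→d14:-→d15:-→d16:-→d17:-→d18:-→d19:-→d20:H0 -> H0
  - 206.112.37.192/28 clear@28
  + 128.0.0.0/1 (H0) depth=1
  lookup 129.33.18.3: bits 100 walk d0:-→d1:H0→d2:-→d3:- -> H0
  + 0.0.0.0/0 (H0) depth=0
  lookup 128.0.136.48: bits 100 walk d0:H0→d1:H0→d2:-→d3:- -> H0
  - 0.0.0.0/0 clear@0
  - 148.38.32.0/20 clear@20
  + 148.38.32.0/20 (H2) depth=20
  lookup 154.148.237.254: bits 1001 walk d0:-→d1:H0→d2:-→d3:-→d4:- -> H0
  lookup 148.38.32.91: bits 10010100001001100010 walk d0:-→d1:H0→d2:-→d3:-→d4:-→d5:-→d6:-→d7:-→d8:-→d9:-→d10:-→d11:-→d12:-→d13:-→d14:-→d15:-→d16:-→d17:-→d18:-→d19:-→d20:H2 -> H2
  + 148.32.0.0/12 (H0) depth=12
  - 148.38.32.0/20 clear@20
  + 148.32.0.0/13 (H0) depth=13
  lookup 94.163.210.226: bits ε walk d0:- -> no-route
  + 148.38.36.230/31 (H2) depth=31
  + 0.0.0.0/0 (H0) depth=0
  lookup 148.32.2.153: bits 1001010000100 walk d0:H0→d1:H0→d2:-→d3:-→d4:-→d5:-→d6:-→d7:-→d8:-→d9:-→d10:-→d11:-→d12:H0→d13:H0 -> H0
  lookup 148.32.2.143: bits 1001010000100 walk d0:H0→d1:H0→d2:-→d3:-→d4:-→d5:-→d6:-→d7:-→d8:-→d9:-→d10:-→d11:-→d12:H0→d13:H0 -> H0
  + 148.38.36.0/24 (H1) depth=24
  + 148.38.0.0/16 (H1) depth=16
  lookup 148.38.36.230: bits 1001010000100110001001001110011 walk d0:H0→d1:H0→d2:-→d3:-→d4:-→d5:-→d6:-→d7:-→d8:-→d9:-→d10:-→d11:-→d12:H0→d13:H0→d14:-→d15:-→d16:H1→d17:-→d18:-→d19:-→d20:-→d21:-→d22:-→d23:-→d24:H1→d25:-→d26:-→d27:-→d28:-→d29:-→d30:-→d31:H2 -> H2
  + 148.38.0.0/17 (H1) depth=17
  lookup 148.38.36.128: bits 1001010000100110001001001 walk d0:H0→d1:H0→d2:-→d3:-→d4:-→d5:-→d6:-→d7:-→d8:-→d9:-→d10:-→d11:-→d12:H0→d13:H0→d14:-→d15:-→d16:H1→d17:H1→d18:-→d19:-→d20:-→d21:-→d22:-→d23:-→d24:H1→d25:- -> H1
  + 206.0.0.0/8 (H2) depth=8
  - 148.38.0.0/17 clear@17
  + 148.32.0.0/11 (H2) depth=11
  lookup 148.38.36.0: bits 100101000010011000100100 walk d0:H0→d1:H0→d2:-→d3:-→d4:-→d5:-→d6:-→d7:-→d8:-→d9:-→d10:-→d11:H2→d12:H0→d13:H0→d14:-→d15:-→d16:H1→d17:-→d18:-→d19:-→d20:-→d21:-→d22:-→d23:-→d24:H1 -> H1
  lookup 148.38.36.231: bits 1001010000100110001001001110011 walk d0:H0→d1:H0→d2:-→d3:-→d4:-→d5:-→d6:-→d7:-→d8:-→d9:-→d10:-→d11:H2→d12:H0→d13:H0→d14:-→d15:-→d16:H1→d17:-→d18:-→d19:-→d20:-→d21:-→d22:-→d23:-→d24:H1→d25:-→d26:-→d27:-→d28:-→d29:-→d30:-→d31:H2 -> H2

== LOOKUPS ==
["H0","H0","H0","H0","H2","no-route","H0","H0","H2","H1","H1","H2"]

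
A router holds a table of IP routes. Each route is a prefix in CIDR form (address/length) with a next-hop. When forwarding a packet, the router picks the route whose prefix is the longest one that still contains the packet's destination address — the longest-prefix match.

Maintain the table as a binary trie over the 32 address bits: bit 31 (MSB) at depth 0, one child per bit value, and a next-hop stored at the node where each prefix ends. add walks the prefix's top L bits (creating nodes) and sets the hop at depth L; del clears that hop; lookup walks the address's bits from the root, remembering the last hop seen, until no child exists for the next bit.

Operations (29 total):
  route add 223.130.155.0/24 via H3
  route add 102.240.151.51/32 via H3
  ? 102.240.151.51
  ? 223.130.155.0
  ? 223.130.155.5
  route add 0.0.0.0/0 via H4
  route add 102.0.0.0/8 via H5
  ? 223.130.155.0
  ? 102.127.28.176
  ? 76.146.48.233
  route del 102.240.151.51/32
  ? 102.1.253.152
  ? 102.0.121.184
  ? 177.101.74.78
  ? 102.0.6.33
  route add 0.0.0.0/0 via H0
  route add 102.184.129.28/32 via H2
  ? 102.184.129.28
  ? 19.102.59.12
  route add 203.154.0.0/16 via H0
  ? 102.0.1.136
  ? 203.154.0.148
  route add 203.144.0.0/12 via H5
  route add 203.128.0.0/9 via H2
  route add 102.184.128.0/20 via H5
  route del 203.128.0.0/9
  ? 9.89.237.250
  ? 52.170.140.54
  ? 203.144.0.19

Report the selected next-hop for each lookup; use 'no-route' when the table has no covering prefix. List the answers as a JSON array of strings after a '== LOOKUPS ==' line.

Apply in order:
  + 223.130.155.0/24 (H3) depth=24
  + 102.240.151.51/32 (H3) depth=32
  lookup 102.240.151.51: bits 01100110111100001001011100110011 walk d0:-→d1:-→d2:-→d3:-→d4:-→d5:-→d6:-→d7:-→d8:-→d9:-→d10:-→d11:-→d12:-→d13:-→d14:-→d15:-→d16:-→d17:-→d18:-→d19:-→d20:-→d21:-→d22:-→d23:-→d24:-→d25:-→d26:-→d27:-→d28:-→d29:-→d30:-→d31:-→d32:H3 -> H3
  lookup 223.130.155.0: bits 110111111000001010011011 walk d0:-→d1:-→d2:-→d3:-→d4:-→d5:-→d6:-→d7:-→d8:-→d9:-→d10:-→d11:-→d12:-→d13:-→d14:-→d15:-→d16:-→d17:-→d18:-→d19:-→d20:-→d21:-→d22:-→d23:-→d24:H3 -> H3
  lookup 223.130.155.5: bits 110111111000001010011011 walk d0:-→d1:-→d2:-→d3:-→d4:-→d5:-→d6:-→d7:-→d8:-→d9:-→d10:-→d11:-→d12:-→d13:-→d14:-→d15:-→d16:-→d17:-→d18:-→d19:-→d20:-→d21:-→d22:-→d23:-→d24:H3 -> H3
  + 0.0.0.0/0 (H4) depth=0
  + 102.0.0.0/8 (H5) depth=8
  lookup 223.130.155.0: bits 110111111000001010011011 walk d0:H4→d1:-→d2:-→d3:-→d4:-→d5:-→d6:-→d7:-→d8:-→d9:-→d10:-→d11:-→d12:-→d13:-→d14:-→d15:-→d16:-→d17:-→d18:-→d19:-→d20:-→d21:-→d22:-→d23:-→d24:H3 -> H3
  lookup 102.127.28.176: bits 01100110 walk d0:H4→d1:-→d2:-→d3:-→d4:-→d5:-→d6:-→d7:-→d8:H5 -> H5
  lookup 76.146.48.233: bits 01 walk d0:H4→d1:-→d2:- -> H4
  - 102.240.151.51/32 clear@32
  lookup 102.1.253.152: bits 01100110 walk d0:H4→d1:-→d2:-→d3:-→d4:-→d5:-→d6:-→d7:-→d8:H5 -> H5
  lookup 102.0.121.184: bits 01100110 walk d0:H4→d1:-→d2:-→d3:-→d4:-→d5:-→d6:-→d7:-→d8:H5 -> H5
  lookup 177.101.74.78: bits 1 walk d0:H4→d1:- -> H4
  lookup 102.0.6.33: bits 01100110 walk d0:H4→d1:-→d2:-→d3:-→d4:-→d5:-→d6:-→d7:-→d8:H5 -> H5
  + 0.0.0.0/0 (H0) depth=0
  + 102.184.129.28/32 (H2) depth=32
  lookup 102.184.129.28: bits 01100110101110001000000100011100 walk d0:H0→d1:-→d2:-→d3:-→d4:-→d5:-→d6:-→d7:-→d8:H5→d9:-→d10:-→d11:-→d12:-→d13:-→d14:-→d15:-→d16:-→d17:-→d18:-→d19:-→d20:-→d21:-→d22:-→d23:-→d24:-→d25:-→d26:-→d27:-→d28:-→d29:-→d30:-→d31:-→d32:H2 -> H2
  lookup 19.102.59.12: bits 0 walk d0:H0→d1:- -> H0
  + 203.154.0.0/16 (H0) depth=16
  lookup 102.0.1.136: bits 01100110 walk d0:H0→d1:-→d2:-→d3:-→d4:-→d5:-→d6:-→d7:-→d8:H5 -> H5
  lookup 203.154.0.148: bits 1100101110011010 walk d0:H0→d1:-→d2:-→d3:-→d4:-→d5:-→d6:-→d7:-→d8:-→d9:-→d10:-→d11:-→d12:-→d13:-→d14:-→d15:-→d16:H0 -> H0
  + 203.144.0.0/12 (H5) depth=12
  + 203.128.0.0/9 (H2) depth=9
  + 102.184.128.0/20 (H5) depth=20
  - 203.128.0.0/9 clear@9
  lookup 9.89.237.250: bits 0 walk d0:H0→d1:- -> H0
  lookup 52.170.140.54: bits 0 walk d0:H0→d1:- -> H0
  lookup 203.144.0.19: bits 110010111001 walk d0:H0→d1:-→d2:-→d3:-→d4:-→d5:-→d6:-→d7:-→d8:-→d9:-→d10:-→d11:-→d12:H5 -> H5

== LOOKUPS ==
["H3","H3","H3","H3","H5","H4","H5","H5","H4","H5","H2","H0","H5","H0","H0","H0","H5"]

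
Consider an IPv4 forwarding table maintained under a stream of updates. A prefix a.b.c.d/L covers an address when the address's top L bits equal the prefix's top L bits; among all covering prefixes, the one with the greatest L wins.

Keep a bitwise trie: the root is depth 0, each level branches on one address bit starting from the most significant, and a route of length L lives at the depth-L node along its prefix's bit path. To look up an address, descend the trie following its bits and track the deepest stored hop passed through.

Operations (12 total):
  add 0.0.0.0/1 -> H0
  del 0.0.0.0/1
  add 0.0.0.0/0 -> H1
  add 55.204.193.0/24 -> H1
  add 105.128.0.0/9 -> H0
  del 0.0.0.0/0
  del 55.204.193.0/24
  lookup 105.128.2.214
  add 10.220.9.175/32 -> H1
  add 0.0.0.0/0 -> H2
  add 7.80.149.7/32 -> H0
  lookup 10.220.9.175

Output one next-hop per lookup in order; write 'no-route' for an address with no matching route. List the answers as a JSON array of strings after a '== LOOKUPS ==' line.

Trace:
  add 0.0.0.0/1 -> H0 at depth 1
  del 0.0.0.0/1 (clear depth 1)
  add 0.0.0.0/0 -> H1 at depth 0
  add 55.204.193.0/24 -> H1 at depth 24
  add 105.128.0.0/9 -> H0 at depth 9
  del 0.0.0.0/0 (clear depth 0)
  del 55.204.193.0/24 (clear depth 24)
  ? 105.128.2.214  path d0:-→d1:-→d2:-→d3:-→d4:-→d5:-→d6:-→d7:-→d8:-→d9:H0  best=H0
  add 10.220.9.175/32 -> H1 at depth 32
  add 0.0.0.0/0 -> H2 at depth 0
  add 7.80.149.7/32 -> H0 at depth 32
  ? 10.220.9.175  path d0:H2→d1:-→d2:-→d3:-→d4:-→d5:-→d6:-→d7:-→d8:-→d9:-→d10:-→d11:-→d12:-→d13:-→d14:-→d15:-→d16:-→d17:-→d18:-→d19:-→d20:-→d21:-→d22:-→d23:-→d24:-→d25:-→d26:-→d27:-→d28:-→d29:-→d30:-→d31:-→d32:H1  best=H1

== LOOKUPS ==
["H0","H1"]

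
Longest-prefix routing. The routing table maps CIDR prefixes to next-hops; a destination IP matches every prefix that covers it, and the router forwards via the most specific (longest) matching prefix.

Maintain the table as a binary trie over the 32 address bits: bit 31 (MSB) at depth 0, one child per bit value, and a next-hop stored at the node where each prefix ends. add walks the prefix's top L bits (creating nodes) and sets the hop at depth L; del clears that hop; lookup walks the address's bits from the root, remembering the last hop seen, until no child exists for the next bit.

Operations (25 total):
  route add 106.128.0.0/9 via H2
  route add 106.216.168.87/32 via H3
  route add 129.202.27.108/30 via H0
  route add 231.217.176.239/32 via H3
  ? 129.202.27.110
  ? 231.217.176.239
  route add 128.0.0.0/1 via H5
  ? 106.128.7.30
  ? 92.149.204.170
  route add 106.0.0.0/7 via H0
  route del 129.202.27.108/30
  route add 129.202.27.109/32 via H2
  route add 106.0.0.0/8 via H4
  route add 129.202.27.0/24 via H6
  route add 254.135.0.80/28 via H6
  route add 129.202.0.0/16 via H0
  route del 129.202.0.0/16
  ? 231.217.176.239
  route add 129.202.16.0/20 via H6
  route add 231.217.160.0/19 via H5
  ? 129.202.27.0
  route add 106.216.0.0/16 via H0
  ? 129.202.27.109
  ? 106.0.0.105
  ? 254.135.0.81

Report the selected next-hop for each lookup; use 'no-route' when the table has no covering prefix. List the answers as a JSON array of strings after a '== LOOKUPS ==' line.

Process each operation:
  + 106.128.0.0/9 (H2) depth=9
  + 106.216.168.87/32 (H3) depth=32
  + 129.202.27.108/30 (H0) depth=30
  + 231.217.176.239/32 (H3) depth=32
  lookup 129.202.27.110: bits 100000011100101000011011011011 walk d0:-→d1:-→d2:-→d3:-→d4:-→d5:-→d6:-→d7:-→d8:-→d9:-→d10:-→d11:-→d12:-→d13:-→d14:-→d15:-→d16:-→d17:-→d18:-→d19:-→d20:-→d21:-→d22:-→d23:-→d24:-→d25:-→d26:-→d27:-→d28:-→d29:-→d30:H0 -> H0
  lookup 231.217.176.239: bits 11100111110110011011000011101111 walk d0:-→d1:-→d2:-→d3:-→d4:-→d5:-→d6:-→d7:-→d8:-→d9:-→d10:-→d11:-→d12:-→d13:-→d14:-→d15:-→d16:-→d17:-→d18:-→d19:-→d20:-→d21:-→d22:-→d23:-→d24:-→d25:-→d26:-→d27:-→d28:-→d29:-→d30:-→d31:-→d32:H3 -> H3
  + 128.0.0.0/1 (H5) depth=1
  lookup 106.128.7.30: bits 011010101 walk d0:-→d1:-→d2:-→d3:-→d4:-→d5:-→d6:-→d7:-→d8:-→d9:H2 -> H2
  lookup 92.149.204.170: bits 01 walk d0:-→d1:-→d2:- -> no-route
  + 106.0.0.0/7 (H0) depth=7
  del 129.202.27.108/30 (clear depth 30)
  + 129.202.27.109/32 (H2) depth=32
  + 106.0.0.0/8 (H4) depth=8
  + 129.202.27.0/24 (H6) depth=24
  + 254.135.0.80/28 (H6) depth=28
  + 129.202.0.0/16 (H0) depth=16
  del 129.202.0.0/16 (clear depth 16)
  lookup 231.217.176.239: bits 11100111110110011011000011101111 walk d0:-→d1:H5→d2:-→d3:-→d4:-→d5:-→d6:-→d7:-→d8:-→d9:-→d10:-→d11:-→d12:-→d13:-→d14:-→d15:-→d16:-→d17:-→d18:-→d19:-→d20:-→d21:-→d22:-→d23:-→d24:-→d25:-→d26:-→d27:-→d28:-→d29:-→d30:-→d31:-→d32:H3 -> H3
  + 129.202.16.0/20 (H6) depth=20
  + 231.217.160.0/19 (H5) depth=19
  lookup 129.202.27.0: bits 1000000111001010000110110 walk d0:-→d1:H5→d2:-→d3:-→d4:-→d5:-→d6:-→d7:-→d8:-→d9:-→d10:-→d11:-→d12:-→d13:-→d14:-→d15:-→d16:-→d17:-→d18:-→d19:-→d20:H6→d21:-→d22:-→d23:-→d24:H6→d25:- -> H6
  + 106.216.0.0/16 (H0) depth=16
  lookup 129.202.27.109: bits 10000001110010100001101101101101 walk d0:-→d1:H5→d2:-→d3:-→d4:-→d5:-→d6:-→d7:-→d8:-→d9:-→d10:-→d11:-→d12:-→d13:-→d14:-→d15:-→d16:-→d17:-→d18:-→d19:-→d20:H6→d21:-→d22:-→d23:-→d24:H6→d25:-→d26:-→d27:-→d28:-→d29:-→d30:-→d31:-→d32:H2 -> H2
  lookup 106.0.0.105: bits 01101010 walk d0:-→d1:-→d2:-→d3:-→d4:-→d5:-→d6:-→d7:H0→d8:H4 -> H4
  lookup 254.135.0.81: bits 1111111010000111000000000101 walk d0:-→d1:H5→d2:-→d3:-→d4:-→d5:-→d6:-→d7:-→d8:-→d9:-→d10:-→d11:-→d12:-→d13:-→d14:-→d15:-→d16:-→d17:-→d18:-→d19:-→d20:-→d21:-→d22:-→d23:-→d24:-→d25:-→d26:-→d27:-→d28:H6 -> H6

== LOOKUPS ==
["H0","H3","H2","no-route","H3","H6","H2","H4","H6"]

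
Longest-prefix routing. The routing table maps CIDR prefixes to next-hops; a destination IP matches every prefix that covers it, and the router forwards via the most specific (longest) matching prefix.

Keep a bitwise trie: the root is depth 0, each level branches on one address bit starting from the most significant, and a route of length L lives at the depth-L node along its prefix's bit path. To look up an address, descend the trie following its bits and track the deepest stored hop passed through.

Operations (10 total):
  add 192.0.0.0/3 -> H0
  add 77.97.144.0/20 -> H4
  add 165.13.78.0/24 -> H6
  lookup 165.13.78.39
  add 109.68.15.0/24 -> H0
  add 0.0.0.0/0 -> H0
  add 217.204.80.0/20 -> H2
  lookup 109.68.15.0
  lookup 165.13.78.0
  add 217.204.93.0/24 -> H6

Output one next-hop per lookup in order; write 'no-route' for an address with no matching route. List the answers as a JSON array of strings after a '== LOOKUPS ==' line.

Process each operation:
  + 192.0.0.0/3 (H0) depth=3
  + 77.97.144.0/20 (H4) depth=20
  + 165.13.78.0/24 (H6) depth=24
  lookup 165.13.78.39: bits 101001010000110101001110 walk d0:-→d1:-→d2:-→d3:-→d4:-→d5:-→d6:-→d7:-→d8:-→d9:-→d10:-→d11:-→d12:-→d13:-→d14:-→d15:-→d16:-→d17:-→d18:-→d19:-→d20:-→d21:-→d22:-→d23:-→d24:H6 -> H6
  + 109.68.15.0/24 (H0) depth=24
  + 0.0.0.0/0 (H0) depth=0
  + 217.204.80.0/20 (H2) depth=20
  lookup 109.68.15.0: bits 011011010100010000001111 walk d0:H0→d1:-→d2:-→d3:-→d4:-→d5:-→d6:-→d7:-→d8:-→d9:-→d10:-→d11:-→d12:-→d13:-→d14:-→d15:-→d16:-→d17:-→d18:-→d19:-→d20:-→d21:-→d22:-→d23:-→d24:H0 -> H0
  lookup 165.13.78.0: bits 101001010000110101001110 walk d0:H0→d1:-→d2:-→d3:-→d4:-→d5:-→d6:-→d7:-→d8:-→d9:-→d10:-→d11:-→d12:-→d13:-→d14:-→d15:-→d16:-→d17:-→d18:-→d19:-→d20:-→d21:-→d22:-→d23:-→d24:H6 -> H6
  + 217.204.93.0/24 (H6) depth=24

== LOOKUPS ==
["H6","H0","H6"]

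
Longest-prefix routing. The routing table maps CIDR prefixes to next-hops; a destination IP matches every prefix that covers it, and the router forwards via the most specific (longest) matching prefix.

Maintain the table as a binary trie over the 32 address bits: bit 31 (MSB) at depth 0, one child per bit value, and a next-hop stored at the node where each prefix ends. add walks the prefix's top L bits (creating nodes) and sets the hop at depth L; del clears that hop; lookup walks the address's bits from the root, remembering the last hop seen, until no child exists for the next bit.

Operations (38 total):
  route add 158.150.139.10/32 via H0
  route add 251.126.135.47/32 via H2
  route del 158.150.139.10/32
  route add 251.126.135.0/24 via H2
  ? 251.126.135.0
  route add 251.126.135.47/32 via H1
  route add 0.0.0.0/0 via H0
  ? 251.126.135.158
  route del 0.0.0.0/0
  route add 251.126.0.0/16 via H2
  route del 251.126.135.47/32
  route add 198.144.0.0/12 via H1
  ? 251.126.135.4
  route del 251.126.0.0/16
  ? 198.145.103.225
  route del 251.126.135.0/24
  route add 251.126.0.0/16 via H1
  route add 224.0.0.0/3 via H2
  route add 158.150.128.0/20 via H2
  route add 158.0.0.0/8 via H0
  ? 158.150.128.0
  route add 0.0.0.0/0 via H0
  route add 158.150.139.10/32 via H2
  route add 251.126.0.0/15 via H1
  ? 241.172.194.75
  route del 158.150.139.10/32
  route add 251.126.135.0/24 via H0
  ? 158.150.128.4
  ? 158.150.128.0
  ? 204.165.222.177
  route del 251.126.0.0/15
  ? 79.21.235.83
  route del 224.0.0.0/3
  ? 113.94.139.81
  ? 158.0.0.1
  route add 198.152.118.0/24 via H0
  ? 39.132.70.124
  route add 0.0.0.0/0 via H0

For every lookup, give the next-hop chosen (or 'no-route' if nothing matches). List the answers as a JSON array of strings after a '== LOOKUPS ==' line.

Trace:
  + 158.150.139.10/32 (H0) depth=32
  + 251.126.135.47/32 (H2) depth=32
  - 158.150.139.10/32 clear@32
  + 251.126.135.0/24 (H2) depth=24
  Q 251.126.135.0: descend 11111011011111101000011100 ; hops seen [H2] ; pick H2
  + 251.126.135.47/32 (H1) depth=32
  + 0.0.0.0/0 (H0) depth=0
  Q 251.126.135.158: descend 111110110111111010000111 ; hops seen [H0,H2] ; pick H2
  - 0.0.0.0/0 clear@0
  + 251.126.0.0/16 (H2) depth=16
  - 251.126.135.47/32 clear@32
  + 198.144.0.0/12 (H1) depth=12
  Q 251.126.135.4: descend 11111011011111101000011100 ; hops seen [H2,H2] ; pick H2
  - 251.126.0.0/16 clear@16
  Q 198.145.103.225: descend 110001101001 ; hops seen [H1] ; pick H1
  - 251.126.135.0/24 clear@24
  + 251.126.0.0/16 (H1) depth=16
  + 224.0.0.0/3 (H2) depth=3
  + 158.150.128.0/20 (H2) depth=20
  + 158.0.0.0/8 (H0) depth=8
  Q 158.150.128.0: descend 10011110100101101000 ; hops seen [H0,H2] ; pick H2
  + 0.0.0.0/0 (H0) depth=0
  + 158.150.139.10/32 (H2) depth=32
  + 251.126.0.0/15 (H1) depth=15
  Q 241.172.194.75: descend 1111 ; hops seen [H0,H2] ; pick H2
  - 158.150.139.10/32 clear@32
  + 251.126.135.0/24 (H0) depth=24
  Q 158.150.128.4: descend 10011110100101101000 ; hops seen [H0,H0,H2] ; pick H2
  Q 158.150.128.0: descend 10011110100101101000 ; hops seen [H0,H0,H2] ; pick H2
  Q 204.165.222.177: descend 1100 ; hops seen [H0] ; pick H0
  - 251.126.0.0/15 clear@15
  Q 79.21.235.83: descend ε ; hops seen [H0] ; pick H0
  - 224.0.0.0/3 clear@3
  Q 113.94.139.81: descend ε ; hops seen [H0] ; pick H0
  Q 158.0.0.1: descend 10011110 ; hops seen [H0,H0] ; pick H0
  + 198.152.118.0/24 (H0) depth=24
  Q 39.132.70.124: descend ε ; hops seen [H0] ; pick H0
  + 0.0.0.0/0 (H0) depth=0

== LOOKUPS ==
["H2","H2","H2","H1","H2","H2","H2","H2","H0","H0","H0","H0","H0"]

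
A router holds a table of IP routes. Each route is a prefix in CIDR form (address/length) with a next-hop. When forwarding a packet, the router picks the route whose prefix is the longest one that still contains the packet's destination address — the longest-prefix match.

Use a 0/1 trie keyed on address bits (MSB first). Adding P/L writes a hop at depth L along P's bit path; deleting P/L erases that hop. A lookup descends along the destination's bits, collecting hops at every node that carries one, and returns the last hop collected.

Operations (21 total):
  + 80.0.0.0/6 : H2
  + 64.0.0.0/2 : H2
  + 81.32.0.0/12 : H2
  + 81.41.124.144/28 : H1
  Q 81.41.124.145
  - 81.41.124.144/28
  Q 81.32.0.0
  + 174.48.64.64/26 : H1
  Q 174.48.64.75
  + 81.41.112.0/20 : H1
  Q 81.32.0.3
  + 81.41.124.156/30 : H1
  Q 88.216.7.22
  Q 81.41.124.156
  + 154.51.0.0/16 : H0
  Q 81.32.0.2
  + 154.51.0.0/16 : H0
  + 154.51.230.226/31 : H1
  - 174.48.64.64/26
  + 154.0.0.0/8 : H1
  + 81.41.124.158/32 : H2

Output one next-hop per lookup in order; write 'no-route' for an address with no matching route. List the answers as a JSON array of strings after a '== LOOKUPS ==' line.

Trace:
  + 80.0.0.0/6 (H2) depth=6
  + 64.0.0.0/2 (H2) depth=2
  + 81.32.0.0/12 (H2) depth=12
  + 81.41.124.144/28 (H1) depth=28
  Q 81.41.124.145: descend 0101000100101001011111001001 ; hops seen [H2,H2,H2,H1] ; pick H1
  del 81.41.124.144/28 (clear depth 28)
  Q 81.32.0.0: descend 010100010010 ; hops seen [H2,H2,H2] ; pick H2
  + 174.48.64.64/26 (H1) depth=26
  Q 174.48.64.75: descend 10101110001100000100000001 ; hops seen [H1] ; pick H1
  + 81.41.112.0/20 (H1) depth=20
  Q 81.32.0.3: descend 010100010010 ; hops seen [H2,H2,H2] ; pick H2
  + 81.41.124.156/30 (H1) depth=30
  Q 88.216.7.22: descend 0101 ; hops seen [H2] ; pick H2
  Q 81.41.124.156: descend 010100010010100101111100100111 ; hops seen [H2,H2,H2,H1,H1] ; pick H1
  + 154.51.0.0/16 (H0) depth=16
  Q 81.32.0.2: descend 010100010010 ; hops seen [H2,H2,H2] ; pick H2
  + 154.51.0.0/16 (H0) depth=16
  + 154.51.230.226/31 (H1) depth=31
  del 174.48.64.64/26 (clear depth 26)
  + 154.0.0.0/8 (H1) depth=8
  + 81.41.124.158/32 (H2) depth=32

== LOOKUPS ==
["H1","H2","H1","H2","H2","H1","H2"]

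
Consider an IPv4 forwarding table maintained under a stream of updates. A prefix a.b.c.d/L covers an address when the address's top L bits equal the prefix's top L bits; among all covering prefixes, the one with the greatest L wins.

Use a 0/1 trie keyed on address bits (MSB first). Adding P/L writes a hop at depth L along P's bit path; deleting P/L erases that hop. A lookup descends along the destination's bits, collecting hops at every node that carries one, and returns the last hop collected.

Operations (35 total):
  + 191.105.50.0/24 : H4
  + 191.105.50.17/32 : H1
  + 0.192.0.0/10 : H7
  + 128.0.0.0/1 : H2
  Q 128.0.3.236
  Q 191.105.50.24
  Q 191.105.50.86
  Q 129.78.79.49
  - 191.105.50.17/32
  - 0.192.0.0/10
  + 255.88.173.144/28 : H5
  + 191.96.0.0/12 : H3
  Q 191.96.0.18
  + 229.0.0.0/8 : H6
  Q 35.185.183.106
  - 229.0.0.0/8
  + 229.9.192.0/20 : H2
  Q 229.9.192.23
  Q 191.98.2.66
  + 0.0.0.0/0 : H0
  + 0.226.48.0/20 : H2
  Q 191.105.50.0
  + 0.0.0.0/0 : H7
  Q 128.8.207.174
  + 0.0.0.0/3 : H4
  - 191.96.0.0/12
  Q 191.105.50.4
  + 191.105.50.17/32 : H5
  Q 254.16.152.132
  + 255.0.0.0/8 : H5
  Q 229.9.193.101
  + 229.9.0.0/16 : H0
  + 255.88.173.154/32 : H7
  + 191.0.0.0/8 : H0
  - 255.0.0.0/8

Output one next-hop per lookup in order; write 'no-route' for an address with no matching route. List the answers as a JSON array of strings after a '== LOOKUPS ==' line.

Apply in order:
  add 191.105.50.0/24 -> H4 at depth 24
  add 191.105.50.17/32 -> H1 at depth 32
  add 0.192.0.0/10 -> H7 at depth 10
  add 128.0.0.0/1 -> H2 at depth 1
  ? 128.0.3.236  path d0:-→d1:H2→d2:-  best=H2
  ? 191.105.50.24  path d0:-→d1:H2→d2:-→d3:-→d4:-→d5:-→d6:-→d7:-→d8:-→d9:-→d10:-→d11:-→d12:-→d13:-→d14:-→d15:-→d16:-→d17:-→d18:-→d19:-→d20:-→d21:-→d22:-→d23:-→d24:H4→d25:-→d26:-→d27:-→d28:-  best=H4
  ? 191.105.50.86  path d0:-→d1:H2→d2:-→d3:-→d4:-→d5:-→d6:-→d7:-→d8:-→d9:-→d10:-→d11:-→d12:-→d13:-→d14:-→d15:-→d16:-→d17:-→d18:-→d19:-→d20:-→d21:-→d22:-→d23:-→d24:H4→d25:-  best=H4
  ? 129.78.79.49  path d0:-→d1:H2→d2:-  best=H2
  del 191.105.50.17/32 (clear depth 32)
  del 0.192.0.0/10 (clear depth 10)
  add 255.88.173.144/28 -> H5 at depth 28
  add 191.96.0.0/12 -> H3 at depth 12
  ? 191.96.0.18  path d0:-→d1:H2→d2:-→d3:-→d4:-→d5:-→d6:-→d7:-→d8:-→d9:-→d10:-→d11:-→d12:H3  best=H3
  add 229.0.0.0/8 -> H6 at depth 8
  ? 35.185.183.106  path d0:-→d1:-→d2:-  best=no-route
  del 229.0.0.0/8 (clear depth 8)
  add 229.9.192.0/20 -> H2 at depth 20
  ? 229.9.192.23  path d0:-→d1:H2→d2:-→d3:-→d4:-→d5:-→d6:-→d7:-→d8:-→d9:-→d10:-→d11:-→d12:-→d13:-→d14:-→d15:-→d16:-→d17:-→d18:-→d19:-→d20:H2  best=H2
  ? 191.98.2.66  path d0:-→d1:H2→d2:-→d3:-→d4:-→d5:-→d6:-→d7:-→d8:-→d9:-→d10:-→d11:-→d12:H3  best=H3
  add 0.0.0.0/0 -> H0 at depth 0
  add 0.226.48.0/20 -> H2 at depth 20
  ? 191.105.50.0  path d0:H0→d1:H2→d2:-→d3:-→d4:-→d5:-→d6:-→d7:-→d8:-→d9:-→d10:-→d11:-→d12:H3→d13:-→d14:-→d15:-→d16:-→d17:-→d18:-→d19:-→d20:-→d21:-→d22:-→d23:-→d24:H4→d25:-→d26:-→d27:-  best=H4
  add 0.0.0.0/0 -> H7 at depth 0
  ? 128.8.207.174  path d0:H7→d1:H2→d2:-  best=H2
  add 0.0.0.0/3 -> H4 at depth 3
  del 191.96.0.0/12 (clear depth 12)
  ? 191.105.50.4  path d0:H7→d1:H2→d2:-→d3:-→d4:-→d5:-→d6:-→d7:-→d8:-→d9:-→d10:-→d11:-→d12:-→d13:-→d14:-→d15:-→d16:-→d17:-→d18:-→d19:-→d20:-→d21:-→d22:-→d23:-→d24:H4→d25:-→d26:-→d27:-  best=H4
  add 191.105.50.17/32 -> H5 at depth 32
  ? 254.16.152.132  path d0:H7→d1:H2→d2:-→d3:-→d4:-→d5:-→d6:-→d7:-  best=H2
  add 255.0.0.0/8 -> H5 at depth 8
  ? 229.9.193.101  path d0:H7→d1:H2→d2:-→d3:-→d4:-→d5:-→d6:-→d7:-→d8:-→d9:-→d10:-→d11:-→d12:-→d13:-→d14:-→d15:-→d16:-→d17:-→d18:-→d19:-→d20:H2  best=H2
  add 229.9.0.0/16 -> H0 at depth 16
  add 255.88.173.154/32 -> H7 at depth 32
  add 191.0.0.0/8 -> H0 at depth 8
  del 255.0.0.0/8 (clear depth 8)

== LOOKUPS ==
["H2","H4","H4","H2","H3","no-route","H2","H3","H4","H2","H4","H2","H2"]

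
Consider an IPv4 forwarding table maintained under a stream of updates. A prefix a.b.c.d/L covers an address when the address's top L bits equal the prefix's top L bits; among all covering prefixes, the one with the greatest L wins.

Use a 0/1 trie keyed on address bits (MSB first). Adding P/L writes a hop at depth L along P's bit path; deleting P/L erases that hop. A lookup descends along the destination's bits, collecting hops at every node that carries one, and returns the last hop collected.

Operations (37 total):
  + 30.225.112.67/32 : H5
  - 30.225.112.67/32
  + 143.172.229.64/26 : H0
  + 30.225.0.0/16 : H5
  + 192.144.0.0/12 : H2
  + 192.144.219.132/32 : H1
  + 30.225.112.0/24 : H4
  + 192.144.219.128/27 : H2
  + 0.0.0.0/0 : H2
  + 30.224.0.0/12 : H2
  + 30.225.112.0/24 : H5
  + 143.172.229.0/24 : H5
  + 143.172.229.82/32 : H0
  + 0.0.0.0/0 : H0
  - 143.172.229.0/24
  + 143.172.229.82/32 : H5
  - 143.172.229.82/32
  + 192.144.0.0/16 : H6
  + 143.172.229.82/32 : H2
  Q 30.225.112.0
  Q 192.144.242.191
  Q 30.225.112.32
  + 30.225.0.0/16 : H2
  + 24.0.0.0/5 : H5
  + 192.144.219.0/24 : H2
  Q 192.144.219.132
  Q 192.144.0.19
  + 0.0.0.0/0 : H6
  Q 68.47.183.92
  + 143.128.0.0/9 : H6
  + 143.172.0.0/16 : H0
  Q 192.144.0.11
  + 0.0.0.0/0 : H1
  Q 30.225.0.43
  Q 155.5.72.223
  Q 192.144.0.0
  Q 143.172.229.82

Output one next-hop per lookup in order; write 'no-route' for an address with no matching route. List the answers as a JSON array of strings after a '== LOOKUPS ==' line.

Apply in order:
  + 30.225.112.67/32 (H5) depth=32
  del 30.225.112.67/32 (clear depth 32)
  + 143.172.229.64/26 (H0) depth=26
  + 30.225.0.0/16 (H5) depth=16
  + 192.144.0.0/12 (H2) depth=12
  + 192.144.219.132/32 (H1) depth=32
  + 30.225.112.0/24 (H4) depth=24
  + 192.144.219.128/27 (H2) depth=27
  + 0.0.0.0/0 (H2) depth=0
  + 30.224.0.0/12 (H2) depth=12
  + 30.225.112.0/24 (H5) depth=24
  + 143.172.229.0/24 (H5) depth=24
  + 143.172.229.82/32 (H0) depth=32
  + 0.0.0.0/0 (H0) depth=0
  del 143.172.229.0/24 (clear depth 24)
  + 143.172.229.82/32 (H5) depth=32
  del 143.172.229.82/32 (clear depth 32)
  + 192.144.0.0/16 (H6) depth=16
  + 143.172.229.82/32 (H2) depth=32
  ? 30.225.112.0  path d0:H0→d1:-→d2:-→d3:-→d4:-→d5:-→d6:-→d7:-→d8:-→d9:-→d10:-→d11:-→d12:H2→d13:-→d14:-→d15:-→d16:H5→d17:-→d18:-→d19:-→d20:-→d21:-→d22:-→d23:-→d24:H5→d25:-  best=H5
  ? 192.144.242.191  path d0:H0→d1:-→d2:-→d3:-→d4:-→d5:-→d6:-→d7:-→d8:-→d9:-→d10:-→d11:-→d12:H2→d13:-→d14:-→d15:-→d16:H6→d17:-→d18:-  best=H6
  ? 30.225.112.32  path d0:H0→d1:-→d2:-→d3:-→d4:-→d5:-→d6:-→d7:-→d8:-→d9:-→d10:-→d11:-→d12:H2→d13:-→d14:-→d15:-→d16:H5→d17:-→d18:-→d19:-→d20:-→d21:-→d22:-→d23:-→d24:H5→d25:-  best=H5
  + 30.225.0.0/16 (H2) depth=16
  + 24.0.0.0/5 (H5) depth=5
  + 192.144.219.0/24 (H2) depth=24
  ? 192.144.219.132  path d0:H0→d1:-→d2:-→d3:-→d4:-→d5:-→d6:-→d7:-→d8:-→d9:-→d10:-→d11:-→d12:H2→d13:-→d14:-→d15:-→d16:H6→d17:-→d18:-→d19:-→d20:-→d21:-→d22:-→d23:-→d24:H2→d25:-→d26:-→d27:H2→d28:-→d29:-→d30:-→d31:-→d32:H1  best=H1
  ? 192.144.0.19  path d0:H0→d1:-→d2:-→d3:-→d4:-→d5:-→d6:-→d7:-→d8:-→d9:-→d10:-→d11:-→d12:H2→d13:-→d14:-→d15:-→d16:H6  best=H6
  + 0.0.0.0/0 (H6) depth=0
  ? 68.47.183.92  path d0:H6→d1:-  best=H6
  + 143.128.0.0/9 (H6) depth=9
  + 143.172.0.0/16 (H0) depth=16
  ? 192.144.0.11  path d0:H6→d1:-→d2:-→d3:-→d4:-→d5:-→d6:-→d7:-→d8:-→d9:-→d10:-→d11:-→d12:H2→d13:-→d14:-→d15:-→d16:H6  best=H6
  + 0.0.0.0/0 (H1) depth=0
  ? 30.225.0.43  path d0:H1→d1:-→d2:-→d3:-→d4:-→d5:H5→d6:-→d7:-→d8:-→d9:-→d10:-→d11:-→d12:H2→d13:-→d14:-→d15:-→d16:H2→d17:-  best=H2
  ? 155.5.72.223  path d0:H1→d1:-→d2:-→d3:-  best=H1
  ? 192.144.0.0  path d0:H1→d1:-→d2:-→d3:-→d4:-→d5:-→d6:-→d7:-→d8:-→d9:-→d10:-→d11:-→d12:H2→d13:-→d14:-→d15:-→d16:H6  best=H6
  ? 143.172.229.82  path d0:H1→d1:-→d2:-→d3:-→d4:-→d5:-→d6:-→d7:-→d8:-→d9:H6→d10:-→d11:-→d12:-→d13:-→d14:-→d15:-→d16:H0→d17:-→d18:-→d19:-→d20:-→d21:-→d22:-→d23:-→d24:-→d25:-→d26:H0→d27:-→d28:-→d29:-→d30:-→d31:-→d32:H2  best=H2

== LOOKUPS ==
["H5","H6","H5","H1","H6","H6","H6","H2","H1","H6","H2"]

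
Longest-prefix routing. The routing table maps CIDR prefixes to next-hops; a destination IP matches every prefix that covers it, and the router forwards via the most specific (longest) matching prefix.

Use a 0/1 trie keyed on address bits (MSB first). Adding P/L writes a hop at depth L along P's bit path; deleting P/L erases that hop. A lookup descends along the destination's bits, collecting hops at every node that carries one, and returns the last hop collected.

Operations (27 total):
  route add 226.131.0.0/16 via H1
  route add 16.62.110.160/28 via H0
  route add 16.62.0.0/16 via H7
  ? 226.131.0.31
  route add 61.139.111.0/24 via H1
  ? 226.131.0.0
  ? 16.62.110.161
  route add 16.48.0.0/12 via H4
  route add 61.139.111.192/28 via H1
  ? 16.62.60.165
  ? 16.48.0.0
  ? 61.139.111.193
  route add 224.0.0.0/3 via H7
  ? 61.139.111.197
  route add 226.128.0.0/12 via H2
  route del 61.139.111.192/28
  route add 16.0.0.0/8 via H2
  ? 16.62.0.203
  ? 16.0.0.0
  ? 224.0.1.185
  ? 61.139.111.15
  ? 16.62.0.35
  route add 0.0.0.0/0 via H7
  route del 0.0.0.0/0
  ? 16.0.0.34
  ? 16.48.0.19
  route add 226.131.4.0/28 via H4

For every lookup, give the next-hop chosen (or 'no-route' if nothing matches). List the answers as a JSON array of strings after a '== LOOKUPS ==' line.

Process each operation:
  + 226.131.0.0/16 (H1) depth=16
  + 16.62.110.160/28 (H0) depth=28
  + 16.62.0.0/16 (H7) depth=16
  ? 226.131.0.31  path d0:-→d1:-→d2:-→d3:-→d4:-→d5:-→d6:-→d7:-→d8:-→d9:-→d10:-→d11:-→d12:-→d13:-→d14:-→d15:-→d16:H1  best=H1
  + 61.139.111.0/24 (H1) depth=24
  ? 226.131.0.0  path d0:-→d1:-→d2:-→d3:-→d4:-→d5:-→d6:-→d7:-→d8:-→d9:-→d10:-→d11:-→d12:-→d13:-→d14:-→d15:-→d16:H1  best=H1
  ? 16.62.110.161  path d0:-→d1:-→d2:-→d3:-→d4:-→d5:-→d6:-→d7:-→d8:-→d9:-→d10:-→d11:-→d12:-→d13:-→d14:-→d15:-→d16:H7→d17:-→d18:-→d19:-→d20:-→d21:-→d22:-→d23:-→d24:-→d25:-→d26:-→d27:-→d28:H0  best=H0
  + 16.48.0.0/12 (H4) depth=12
  + 61.139.111.192/28 (H1) depth=28
  ? 16.62.60.165  path d0:-→d1:-→d2:-→d3:-→d4:-→d5:-→d6:-→d7:-→d8:-→d9:-→d10:-→d11:-→d12:H4→d13:-→d14:-→d15:-→d16:H7→d17:-  best=H7
  ? 16.48.0.0  path d0:-→d1:-→d2:-→d3:-→d4:-→d5:-→d6:-→d7:-→d8:-→d9:-→d10:-→d11:-→d12:H4  best=H4
  ? 61.139.111.193  path d0:-→d1:-→d2:-→d3:-→d4:-→d5:-→d6:-→d7:-→d8:-→d9:-→d10:-→d11:-→d12:-→d13:-→d14:-→d15:-→d16:-→d17:-→d18:-→d19:-→d20:-→d21:-→d22:-→d23:-→d24:H1→d25:-→d26:-→d27:-→d28:H1  best=H1
  + 224.0.0.0/3 (H7) depth=3
  ? 61.139.111.197  path d0:-→d1:-→d2:-→d3:-→d4:-→d5:-→d6:-→d7:-→d8:-→d9:-→d10:-→d11:-→d12:-→d13:-→d14:-→d15:-→d16:-→d17:-→d18:-→d19:-→d20:-→d21:-→d22:-→d23:-→d24:H1→d25:-→d26:-→d27:-→d28:H1  best=H1
  + 226.128.0.0/12 (H2) depth=12
  - 61.139.111.192/28 clear@28
  + 16.0.0.0/8 (H2) depth=8
  ? 16.62.0.203  path d0:-→d1:-→d2:-→d3:-→d4:-→d5:-→d6:-→d7:-→d8:H2→d9:-→d10:-→d11:-→d12:H4→d13:-→d14:-→d15:-→d16:H7→d17:-  best=H7
  ? 16.0.0.0  path d0:-→d1:-→d2:-→d3:-→d4:-→d5:-→d6:-→d7:-→d8:H2→d9:-→d10:-  best=H2
  ? 224.0.1.185  path d0:-→d1:-→d2:-→d3:H7→d4:-→d5:-→d6:-  best=H7
  ? 61.139.111.15  path d0:-→d1:-→d2:-→d3:-→d4:-→d5:-→d6:-→d7:-→d8:-→d9:-→d10:-→d11:-→d12:-→d13:-→d14:-→d15:-→d16:-→d17:-→d18:-→d19:-→d20:-→d21:-→d22:-→d23:-→d24:H1  best=H1
  ? 16.62.0.35  path d0:-→d1:-→d2:-→d3:-→d4:-→d5:-→d6:-→d7:-→d8:H2→d9:-→d10:-→d11:-→d12:H4→d13:-→d14:-→d15:-→d16:H7→d17:-  best=H7
  + 0.0.0.0/0 (H7) depth=0
  - 0.0.0.0/0 clear@0
  ? 16.0.0.34  path d0:-→d1:-→d2:-→d3:-→d4:-→d5:-→d6:-→d7:-→d8:H2→d9:-→d10:-  best=H2
  ? 16.48.0.19  path d0:-→d1:-→d2:-→d3:-→d4:-→d5:-→d6:-→d7:-→d8:H2→d9:-→d10:-→d11:-→d12:H4  best=H4
  + 226.131.4.0/28 (H4) depth=28

== LOOKUPS ==
["H1","H1","H0","H7","H4","H1","H1","H7","H2","H7","H1","H7","H2","H4"]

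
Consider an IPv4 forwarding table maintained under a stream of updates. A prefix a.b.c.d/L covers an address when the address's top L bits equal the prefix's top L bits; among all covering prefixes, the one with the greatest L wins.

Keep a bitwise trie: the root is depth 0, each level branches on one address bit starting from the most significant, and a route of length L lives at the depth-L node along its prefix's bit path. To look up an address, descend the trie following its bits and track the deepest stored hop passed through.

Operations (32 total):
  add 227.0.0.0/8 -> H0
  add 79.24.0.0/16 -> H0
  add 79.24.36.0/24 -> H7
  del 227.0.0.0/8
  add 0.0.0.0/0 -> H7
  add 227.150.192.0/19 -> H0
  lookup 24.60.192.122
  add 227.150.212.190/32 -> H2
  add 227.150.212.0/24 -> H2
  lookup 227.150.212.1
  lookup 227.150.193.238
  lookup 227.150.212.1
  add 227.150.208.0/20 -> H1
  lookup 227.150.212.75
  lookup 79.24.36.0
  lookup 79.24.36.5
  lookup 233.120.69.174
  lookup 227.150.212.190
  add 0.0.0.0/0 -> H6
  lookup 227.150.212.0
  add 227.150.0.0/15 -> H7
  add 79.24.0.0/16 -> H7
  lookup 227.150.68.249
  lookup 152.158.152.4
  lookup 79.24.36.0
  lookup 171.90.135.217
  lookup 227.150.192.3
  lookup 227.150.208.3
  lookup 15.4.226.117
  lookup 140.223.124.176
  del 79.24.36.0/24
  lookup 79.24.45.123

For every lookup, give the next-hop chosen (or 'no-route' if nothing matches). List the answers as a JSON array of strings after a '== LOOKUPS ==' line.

Trace:
  + 227.0.0.0/8 (H0) depth=8
  + 79.24.0.0/16 (H0) depth=16
  + 79.24.36.0/24 (H7) depth=24
  - 227.0.0.0/8 clear@8
  + 0.0.0.0/0 (H7) depth=0
  + 227.150.192.0/19 (H0) depth=19
  lookup 24.60.192.122: bits 0 walk d0:H7→d1:- -> H7
  + 227.150.212.190/32 (H2) depth=32
  + 227.150.212.0/24 (H2) depth=24
  lookup 227.150.212.1: bits 111000111001011011010100 walk d0:H7→d1:-→d2:-→d3:-→d4:-→d5:-→d6:-→d7:-→d8:-→d9:-→d10:-→d11:-→d12:-→d13:-→d14:-→d15:-→d16:-→d17:-→d18:-→d19:H0→d20:-→d21:-→d22:-→d23:-→d24:H2 -> H2
  lookup 227.150.193.238: bits 1110001110010110110 walk d0:H7→d1:-→d2:-→d3:-→d4:-→d5:-→d6:-→d7:-→d8:-→d9:-→d10:-→d11:-→d12:-→d13:-→d14:-→d15:-→d16:-→d17:-→d18:-→d19:H0 -> H0
  lookup 227.150.212.1: bits 111000111001011011010100 walk d0:H7→d1:-→d2:-→d3:-→d4:-→d5:-→d6:-→d7:-→d8:-→d9:-→d10:-→d11:-→d12:-→d13:-→d14:-→d15:-→d16:-→d17:-→d18:-→d19:H0→d20:-→d21:-→d22:-→d23:-→d24:H2 -> H2
  + 227.150.208.0/20 (H1) depth=20
  lookup 227.150.212.75: bits 111000111001011011010100 walk d0:H7→d1:-→d2:-→d3:-→d4:-→d5:-→d6:-→d7:-→d8:-→d9:-→d10:-→d11:-→d12:-→d13:-→d14:-→d15:-→d16:-→d17:-→d18:-→d19:H0→d20:H1→d21:-→d22:-→d23:-→d24:H2 -> H2
  lookup 79.24.36.0: bits 010011110001100000100100 walk d0:H7→d1:-→d2:-→d3:-→d4:-→d5:-→d6:-→d7:-→d8:-→d9:-→d10:-→d11:-→d12:-→d13:-→d14:-→d15:-→d16:H0→d17:-→d18:-→d19:-→d20:-→d21:-→d22:-→d23:-→d24:H7 -> H7
  lookup 79.24.36.5: bits 010011110001100000100100 walk d0:H7→d1:-→d2:-→d3:-→d4:-→d5:-→d6:-→d7:-→d8:-→d9:-→d10:-→d11:-→d12:-→d13:-→d14:-→d15:-→d16:H0→d17:-→d18:-→d19:-→d20:-→d21:-→d22:-→d23:-→d24:H7 -> H7
  lookup 233.120.69.174: bits 1110 walk d0:H7→d1:-→d2:-→d3:-→d4:- -> H7
  lookup 227.150.212.190: bits 11100011100101101101010010111110 walk d0:H7→d1:-→d2:-→d3:-→d4:-→d5:-→d6:-→d7:-→d8:-→d9:-→d10:-→d11:-→d12:-→d13:-→d14:-→d15:-→d16:-→d17:-→d18:-→d19:H0→d20:H1→d21:-→d22:-→d23:-→d24:H2→d25:-→d26:-→d27:-→d28:-→d29:-→d30:-→d31:-→d32:H2 -> H2
  + 0.0.0.0/0 (H6) depth=0
  lookup 227.150.212.0: bits 111000111001011011010100 walk d0:H6→d1:-→d2:-→d3:-→d4:-→d5:-→d6:-→d7:-→d8:-→d9:-→d10:-→d11:-→d12:-→d13:-→d14:-→d15:-→d16:-→d17:-→d18:-→d19:H0→d20:H1→d21:-→d22:-→d23:-→d24:H2 -> H2
  + 227.150.0.0/15 (H7) depth=15
  + 79.24.0.0/16 (H7) depth=16
  lookup 227.150.68.249: bits 1110001110010110 walk d0:H6→d1:-→d2:-→d3:-→d4:-→d5:-→d6:-→d7:-→d8:-→d9:-→d10:-→d11:-→d12:-→d13:-→d14:-→d15:H7→d16:- -> H7
  lookup 152.158.152.4: bits 1 walk d0:H6→d1:- -> H6
  lookup 79.24.36.0: bits 010011110001100000100100 walk d0:H6→d1:-→d2:-→d3:-→d4:-→d5:-→d6:-→d7:-→d8:-→d9:-→d10:-→d11:-→d12:-→d13:-→d14:-→d15:-→d16:H7→d17:-→d18:-→d19:-→d20:-→d21:-→d22:-→d23:-→d24:H7 -> H7
  lookup 171.90.135.217: bits 1 walk d0:H6→d1:- -> H6
  lookup 227.150.192.3: bits 1110001110010110110 walk d0:H6→d1:-→d2:-→d3:-→d4:-→d5:-→d6:-→d7:-→d8:-→d9:-→d10:-→d11:-→d12:-→d13:-→d14:-→d15:H7→d16:-→d17:-→d18:-→d19:H0 -> H0
  lookup 227.150.208.3: bits 111000111001011011010 walk d0:H6→d1:-→d2:-→d3:-→d4:-→d5:-→d6:-→d7:-→d8:-→d9:-→d10:-→d11:-→d12:-→d13:-→d14:-→d15:H7→d16:-→d17:-→d18:-→d19:H0→d20:H1→d21:- -> H1
  lookup 15.4.226.117: bits 0 walk d0:H6→d1:- -> H6
  lookup 140.223.124.176: bits 1 walk d0:H6→d1:- -> H6
  - 79.24.36.0/24 clear@24
  lookup 79.24.45.123: bits 01001111000110000010 walk d0:H6→d1:-→d2:-→d3:-→d4:-→d5:-→d6:-→d7:-→d8:-→d9:-→d10:-→d11:-→d12:-→d13:-→d14:-→d15:-→d16:H7→d17:-→d18:-→d19:-→d20:- -> H7

== LOOKUPS ==
["H7","H2","H0","H2","H2","H7","H7","H7","H2","H2","H7","H6","H7","H6","H0","H1","H6","H6","H7"]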